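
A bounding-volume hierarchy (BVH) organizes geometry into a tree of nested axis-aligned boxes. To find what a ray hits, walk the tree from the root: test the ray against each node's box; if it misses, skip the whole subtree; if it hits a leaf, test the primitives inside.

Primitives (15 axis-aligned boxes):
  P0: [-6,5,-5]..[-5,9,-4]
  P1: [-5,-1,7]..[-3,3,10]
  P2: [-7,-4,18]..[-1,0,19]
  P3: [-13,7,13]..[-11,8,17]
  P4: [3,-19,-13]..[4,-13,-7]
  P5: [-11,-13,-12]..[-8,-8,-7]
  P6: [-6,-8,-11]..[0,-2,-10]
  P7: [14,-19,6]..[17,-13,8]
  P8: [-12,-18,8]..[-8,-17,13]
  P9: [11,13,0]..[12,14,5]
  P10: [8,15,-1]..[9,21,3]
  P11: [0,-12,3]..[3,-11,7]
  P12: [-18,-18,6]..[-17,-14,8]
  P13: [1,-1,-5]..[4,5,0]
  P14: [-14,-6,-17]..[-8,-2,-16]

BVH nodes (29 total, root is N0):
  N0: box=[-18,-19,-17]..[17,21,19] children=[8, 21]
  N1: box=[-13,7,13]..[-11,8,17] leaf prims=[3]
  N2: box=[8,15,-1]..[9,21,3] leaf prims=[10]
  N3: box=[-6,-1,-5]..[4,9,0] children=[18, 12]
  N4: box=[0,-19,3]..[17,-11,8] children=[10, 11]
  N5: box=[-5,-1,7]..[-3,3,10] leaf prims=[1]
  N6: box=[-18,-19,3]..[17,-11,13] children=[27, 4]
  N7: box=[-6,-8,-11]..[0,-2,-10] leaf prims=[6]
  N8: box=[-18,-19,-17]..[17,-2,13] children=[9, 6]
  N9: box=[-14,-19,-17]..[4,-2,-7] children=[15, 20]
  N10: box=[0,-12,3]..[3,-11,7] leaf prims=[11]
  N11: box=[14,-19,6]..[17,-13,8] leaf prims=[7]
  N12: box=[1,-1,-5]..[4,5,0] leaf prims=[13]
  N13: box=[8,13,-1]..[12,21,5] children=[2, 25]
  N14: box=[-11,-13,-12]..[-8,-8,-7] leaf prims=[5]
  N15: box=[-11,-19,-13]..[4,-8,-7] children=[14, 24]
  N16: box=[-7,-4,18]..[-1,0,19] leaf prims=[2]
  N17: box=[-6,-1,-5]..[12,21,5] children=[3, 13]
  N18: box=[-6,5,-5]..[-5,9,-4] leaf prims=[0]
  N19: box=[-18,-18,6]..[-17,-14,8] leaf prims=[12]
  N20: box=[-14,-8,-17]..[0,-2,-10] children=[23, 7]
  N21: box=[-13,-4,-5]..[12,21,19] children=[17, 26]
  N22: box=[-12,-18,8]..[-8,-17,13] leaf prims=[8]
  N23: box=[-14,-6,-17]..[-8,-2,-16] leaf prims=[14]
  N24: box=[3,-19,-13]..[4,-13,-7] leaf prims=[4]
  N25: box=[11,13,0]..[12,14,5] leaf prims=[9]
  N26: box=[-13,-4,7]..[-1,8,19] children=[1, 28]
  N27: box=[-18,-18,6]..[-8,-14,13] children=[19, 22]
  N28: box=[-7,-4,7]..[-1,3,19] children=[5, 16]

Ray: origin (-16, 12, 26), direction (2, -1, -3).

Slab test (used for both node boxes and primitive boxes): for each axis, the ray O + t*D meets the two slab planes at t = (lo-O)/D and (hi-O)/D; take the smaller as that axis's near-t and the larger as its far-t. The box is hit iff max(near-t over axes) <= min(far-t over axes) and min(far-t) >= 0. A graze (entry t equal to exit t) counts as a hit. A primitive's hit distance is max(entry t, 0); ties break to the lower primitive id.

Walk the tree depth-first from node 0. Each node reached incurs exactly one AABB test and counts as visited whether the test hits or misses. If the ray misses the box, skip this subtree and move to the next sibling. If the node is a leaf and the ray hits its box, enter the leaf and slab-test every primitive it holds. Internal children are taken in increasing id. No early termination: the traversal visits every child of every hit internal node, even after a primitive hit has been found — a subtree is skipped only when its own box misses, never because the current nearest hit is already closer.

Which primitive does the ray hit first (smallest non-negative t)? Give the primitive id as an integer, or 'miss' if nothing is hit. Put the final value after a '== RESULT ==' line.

Walk:
N0 x:[-1,33/2] y:[-9,31] z:[7/3,43/3] -> hit [7/3,43/3], descend [8, 21]
  N8 x:[-1,33/2] y:[14,31] z:[13/3,43/3] -> hit [14,43/3], descend [6, 9]
    N6 x:[-1,33/2] y:[23,31] z:[13/3,23/3] -> miss, prune
    N9 x:[1,10] y:[14,31] z:[11,43/3] -> miss, prune
  N21 x:[3/2,14] y:[-9,16] z:[7/3,31/3] -> hit [7/3,31/3], descend [17, 26]
    N17 x:[5,14] y:[-9,13] z:[7,31/3] -> hit [7,31/3], descend [3, 13]
      N3 x:[5,10] y:[3,13] z:[26/3,31/3] -> hit [26/3,10], descend [12, 18]
        N12 x:[17/2,10] y:[7,13] z:[26/3,31/3] -> hit [26/3,10] leaf, test {P13@t=26/3}
        N18 x:[5,11/2] y:[3,7] z:[10,31/3] -> miss, prune
      N13 x:[12,14] y:[-9,-1] z:[7,9] -> miss, prune
    N26 x:[3/2,15/2] y:[4,16] z:[7/3,19/3] -> hit [4,19/3], descend [1, 28]
      N1 x:[3/2,5/2] y:[4,5] z:[3,13/3] -> miss, prune
      N28 x:[9/2,15/2] y:[9,16] z:[7/3,19/3] -> miss, prune

Visited [0, 8, 6, 9, 21, 17, 3, 12, 18, 13, 26, 1, 28]. Tests: 13 box, 1 leaf. Nearest: P13.

== RESULT ==
13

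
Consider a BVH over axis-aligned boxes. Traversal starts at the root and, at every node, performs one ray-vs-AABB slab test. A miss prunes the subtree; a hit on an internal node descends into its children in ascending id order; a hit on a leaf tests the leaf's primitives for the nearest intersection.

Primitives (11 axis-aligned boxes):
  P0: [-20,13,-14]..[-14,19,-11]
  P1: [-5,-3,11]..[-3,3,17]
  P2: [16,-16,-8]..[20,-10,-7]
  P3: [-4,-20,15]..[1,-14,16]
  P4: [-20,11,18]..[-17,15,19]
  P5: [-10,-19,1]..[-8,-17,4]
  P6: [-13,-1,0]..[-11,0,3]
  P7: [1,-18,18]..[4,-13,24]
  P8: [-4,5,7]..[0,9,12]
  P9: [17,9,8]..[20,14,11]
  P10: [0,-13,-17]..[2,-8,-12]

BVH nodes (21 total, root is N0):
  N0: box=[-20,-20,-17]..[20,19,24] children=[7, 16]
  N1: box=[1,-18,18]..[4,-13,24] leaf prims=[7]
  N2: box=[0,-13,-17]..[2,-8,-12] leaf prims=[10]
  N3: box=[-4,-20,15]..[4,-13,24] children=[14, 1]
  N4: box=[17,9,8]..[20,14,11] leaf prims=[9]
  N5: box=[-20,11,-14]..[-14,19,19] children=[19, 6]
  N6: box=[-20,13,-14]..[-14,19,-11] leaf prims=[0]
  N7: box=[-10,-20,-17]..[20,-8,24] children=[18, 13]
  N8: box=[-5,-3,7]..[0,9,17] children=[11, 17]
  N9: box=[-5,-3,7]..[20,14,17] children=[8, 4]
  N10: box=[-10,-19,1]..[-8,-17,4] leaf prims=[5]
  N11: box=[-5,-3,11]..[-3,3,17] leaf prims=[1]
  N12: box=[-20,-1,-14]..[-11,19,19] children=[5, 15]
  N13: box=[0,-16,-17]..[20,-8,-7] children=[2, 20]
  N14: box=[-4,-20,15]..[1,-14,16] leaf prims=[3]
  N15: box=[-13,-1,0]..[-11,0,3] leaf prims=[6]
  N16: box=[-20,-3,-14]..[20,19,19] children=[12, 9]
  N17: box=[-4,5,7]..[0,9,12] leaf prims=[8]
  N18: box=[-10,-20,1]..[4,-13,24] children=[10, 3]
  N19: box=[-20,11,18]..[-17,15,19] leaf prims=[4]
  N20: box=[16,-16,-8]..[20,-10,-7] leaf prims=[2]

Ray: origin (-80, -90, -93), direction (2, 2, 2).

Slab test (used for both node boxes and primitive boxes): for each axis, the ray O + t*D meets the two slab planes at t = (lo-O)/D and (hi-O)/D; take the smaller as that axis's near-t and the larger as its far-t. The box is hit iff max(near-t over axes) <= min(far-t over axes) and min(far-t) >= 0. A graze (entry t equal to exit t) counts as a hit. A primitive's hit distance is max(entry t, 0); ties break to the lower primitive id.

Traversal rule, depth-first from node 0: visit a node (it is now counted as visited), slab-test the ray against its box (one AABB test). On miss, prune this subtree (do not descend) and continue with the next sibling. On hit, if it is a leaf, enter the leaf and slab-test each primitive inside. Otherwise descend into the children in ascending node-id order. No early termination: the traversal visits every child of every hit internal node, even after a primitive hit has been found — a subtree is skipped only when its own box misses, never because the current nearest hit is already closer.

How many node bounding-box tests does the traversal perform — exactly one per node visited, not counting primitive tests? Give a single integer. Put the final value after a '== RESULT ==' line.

Traverse from the root:
N0 x:[30,50] y:[35,109/2] z:[38,117/2] -> hit [38,50], descend [7, 16]
  N7 x:[35,50] y:[35,41] z:[38,117/2] -> hit [38,41], descend [13, 18]
    N13 x:[40,50] y:[37,41] z:[38,43] -> hit [40,41], descend [2, 20]
      N2 x:[40,41] y:[77/2,41] z:[38,81/2] -> hit [40,81/2] leaf, test {P10@t=40}
      N20 x:[48,50] y:[37,40] z:[85/2,43] -> miss, prune
    N18 x:[35,42] y:[35,77/2] z:[47,117/2] -> miss, prune
  N16 x:[30,50] y:[87/2,109/2] z:[79/2,56] -> hit [87/2,50], descend [9, 12]
    N9 x:[75/2,50] y:[87/2,52] z:[50,55] -> hit [50,50], descend [4, 8]
      N4 x:[97/2,50] y:[99/2,52] z:[101/2,52] -> miss, prune
      N8 x:[75/2,40] y:[87/2,99/2] z:[50,55] -> miss, prune
    N12 x:[30,69/2] y:[89/2,109/2] z:[79/2,56] -> miss, prune

order=[0, 7, 13, 2, 20, 18, 16, 9, 4, 8, 12]  |boxes|=11  |leaves|=1  hit=P10

== RESULT ==
11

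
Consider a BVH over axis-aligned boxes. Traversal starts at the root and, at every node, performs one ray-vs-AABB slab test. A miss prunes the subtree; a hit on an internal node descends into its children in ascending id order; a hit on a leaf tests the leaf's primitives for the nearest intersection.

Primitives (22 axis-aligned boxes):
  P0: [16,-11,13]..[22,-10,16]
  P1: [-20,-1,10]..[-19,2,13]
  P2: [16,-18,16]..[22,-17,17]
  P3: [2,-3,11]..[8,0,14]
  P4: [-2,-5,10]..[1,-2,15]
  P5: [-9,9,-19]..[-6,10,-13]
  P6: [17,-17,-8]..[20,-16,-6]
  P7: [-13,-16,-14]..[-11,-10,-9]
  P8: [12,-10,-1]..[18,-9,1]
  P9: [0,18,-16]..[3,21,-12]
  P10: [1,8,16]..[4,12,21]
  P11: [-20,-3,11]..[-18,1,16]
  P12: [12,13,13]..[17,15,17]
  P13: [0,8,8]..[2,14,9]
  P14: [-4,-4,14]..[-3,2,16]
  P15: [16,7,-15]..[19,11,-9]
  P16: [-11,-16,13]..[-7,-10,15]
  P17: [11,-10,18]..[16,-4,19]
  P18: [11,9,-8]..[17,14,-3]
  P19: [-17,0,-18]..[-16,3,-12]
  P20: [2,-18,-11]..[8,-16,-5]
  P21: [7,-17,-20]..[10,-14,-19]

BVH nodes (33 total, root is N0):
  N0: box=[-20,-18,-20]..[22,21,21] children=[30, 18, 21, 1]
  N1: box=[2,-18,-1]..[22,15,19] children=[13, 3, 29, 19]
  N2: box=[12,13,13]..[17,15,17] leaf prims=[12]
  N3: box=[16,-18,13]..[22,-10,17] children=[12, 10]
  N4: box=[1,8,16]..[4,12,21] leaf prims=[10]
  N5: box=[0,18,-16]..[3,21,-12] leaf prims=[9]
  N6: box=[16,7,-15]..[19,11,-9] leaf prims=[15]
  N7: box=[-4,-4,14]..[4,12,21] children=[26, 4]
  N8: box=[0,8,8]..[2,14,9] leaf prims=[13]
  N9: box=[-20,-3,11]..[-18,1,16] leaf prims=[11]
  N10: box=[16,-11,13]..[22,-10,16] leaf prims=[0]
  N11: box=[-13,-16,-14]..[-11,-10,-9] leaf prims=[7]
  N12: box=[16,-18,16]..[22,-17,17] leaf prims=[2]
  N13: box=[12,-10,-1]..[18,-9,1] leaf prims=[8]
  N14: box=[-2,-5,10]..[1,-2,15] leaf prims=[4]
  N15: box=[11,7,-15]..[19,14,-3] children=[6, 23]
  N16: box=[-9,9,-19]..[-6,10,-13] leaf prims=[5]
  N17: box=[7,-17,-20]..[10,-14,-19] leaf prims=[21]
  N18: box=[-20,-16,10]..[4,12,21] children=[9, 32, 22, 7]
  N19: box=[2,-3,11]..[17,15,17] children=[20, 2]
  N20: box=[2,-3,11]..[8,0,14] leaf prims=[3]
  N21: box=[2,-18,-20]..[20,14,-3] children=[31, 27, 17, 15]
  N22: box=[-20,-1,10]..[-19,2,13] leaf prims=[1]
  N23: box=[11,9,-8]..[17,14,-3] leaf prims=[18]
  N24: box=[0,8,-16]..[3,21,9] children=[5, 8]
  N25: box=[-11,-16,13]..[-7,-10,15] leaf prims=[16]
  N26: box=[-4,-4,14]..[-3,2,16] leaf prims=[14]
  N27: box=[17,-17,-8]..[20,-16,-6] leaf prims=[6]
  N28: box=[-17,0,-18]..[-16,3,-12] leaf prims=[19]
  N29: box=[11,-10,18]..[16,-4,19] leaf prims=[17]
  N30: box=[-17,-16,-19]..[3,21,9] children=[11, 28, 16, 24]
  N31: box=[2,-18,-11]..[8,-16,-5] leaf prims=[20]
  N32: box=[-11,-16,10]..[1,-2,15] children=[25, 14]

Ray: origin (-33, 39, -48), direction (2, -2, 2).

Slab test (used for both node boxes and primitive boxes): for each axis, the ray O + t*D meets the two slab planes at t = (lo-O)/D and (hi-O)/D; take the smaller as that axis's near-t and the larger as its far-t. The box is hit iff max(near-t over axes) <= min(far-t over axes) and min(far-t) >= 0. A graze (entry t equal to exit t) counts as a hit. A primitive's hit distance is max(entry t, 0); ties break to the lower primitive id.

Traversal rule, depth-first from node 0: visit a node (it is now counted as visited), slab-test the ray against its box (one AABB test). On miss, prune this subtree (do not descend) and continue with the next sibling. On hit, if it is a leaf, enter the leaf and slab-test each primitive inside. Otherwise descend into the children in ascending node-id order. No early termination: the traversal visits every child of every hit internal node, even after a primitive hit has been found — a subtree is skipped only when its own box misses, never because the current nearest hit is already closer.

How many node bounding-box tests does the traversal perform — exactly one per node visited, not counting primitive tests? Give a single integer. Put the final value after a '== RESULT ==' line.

Trace the traversal:
N0 x:[13/2,55/2] y:[9,57/2] z:[14,69/2] -> hit [14,55/2], descend [1, 18, 21, 30]
  N1 x:[35/2,55/2] y:[12,57/2] z:[47/2,67/2] -> hit [47/2,55/2], descend [3, 13, 19, 29]
    N3 x:[49/2,55/2] y:[49/2,57/2] z:[61/2,65/2] -> miss, prune
    N13 x:[45/2,51/2] y:[24,49/2] z:[47/2,49/2] -> hit [24,49/2] leaf, test {P8@t=24}
    N19 x:[35/2,25] y:[12,21] z:[59/2,65/2] -> miss, prune
    N29 x:[22,49/2] y:[43/2,49/2] z:[33,67/2] -> miss, prune
  N18 x:[13/2,37/2] y:[27/2,55/2] z:[29,69/2] -> miss, prune
  N21 x:[35/2,53/2] y:[25/2,57/2] z:[14,45/2] -> hit [35/2,45/2], descend [15, 17, 27, 31]
    N15 x:[22,26] y:[25/2,16] z:[33/2,45/2] -> miss, prune
    N17 x:[20,43/2] y:[53/2,28] z:[14,29/2] -> miss, prune
    N27 x:[25,53/2] y:[55/2,28] z:[20,21] -> miss, prune
    N31 x:[35/2,41/2] y:[55/2,57/2] z:[37/2,43/2] -> miss, prune
  N30 x:[8,18] y:[9,55/2] z:[29/2,57/2] -> hit [29/2,18], descend [11, 16, 24, 28]
    N11 x:[10,11] y:[49/2,55/2] z:[17,39/2] -> miss, prune
    N16 x:[12,27/2] y:[29/2,15] z:[29/2,35/2] -> miss, prune
    N24 x:[33/2,18] y:[9,31/2] z:[16,57/2] -> miss, prune
    N28 x:[8,17/2] y:[18,39/2] z:[15,18] -> miss, prune

order=[0, 1, 3, 13, 19, 29, 18, 21, 15, 17, 27, 31, 30, 11, 16, 24, 28]  |boxes|=17  |leaves|=1  hit=P8

== RESULT ==
17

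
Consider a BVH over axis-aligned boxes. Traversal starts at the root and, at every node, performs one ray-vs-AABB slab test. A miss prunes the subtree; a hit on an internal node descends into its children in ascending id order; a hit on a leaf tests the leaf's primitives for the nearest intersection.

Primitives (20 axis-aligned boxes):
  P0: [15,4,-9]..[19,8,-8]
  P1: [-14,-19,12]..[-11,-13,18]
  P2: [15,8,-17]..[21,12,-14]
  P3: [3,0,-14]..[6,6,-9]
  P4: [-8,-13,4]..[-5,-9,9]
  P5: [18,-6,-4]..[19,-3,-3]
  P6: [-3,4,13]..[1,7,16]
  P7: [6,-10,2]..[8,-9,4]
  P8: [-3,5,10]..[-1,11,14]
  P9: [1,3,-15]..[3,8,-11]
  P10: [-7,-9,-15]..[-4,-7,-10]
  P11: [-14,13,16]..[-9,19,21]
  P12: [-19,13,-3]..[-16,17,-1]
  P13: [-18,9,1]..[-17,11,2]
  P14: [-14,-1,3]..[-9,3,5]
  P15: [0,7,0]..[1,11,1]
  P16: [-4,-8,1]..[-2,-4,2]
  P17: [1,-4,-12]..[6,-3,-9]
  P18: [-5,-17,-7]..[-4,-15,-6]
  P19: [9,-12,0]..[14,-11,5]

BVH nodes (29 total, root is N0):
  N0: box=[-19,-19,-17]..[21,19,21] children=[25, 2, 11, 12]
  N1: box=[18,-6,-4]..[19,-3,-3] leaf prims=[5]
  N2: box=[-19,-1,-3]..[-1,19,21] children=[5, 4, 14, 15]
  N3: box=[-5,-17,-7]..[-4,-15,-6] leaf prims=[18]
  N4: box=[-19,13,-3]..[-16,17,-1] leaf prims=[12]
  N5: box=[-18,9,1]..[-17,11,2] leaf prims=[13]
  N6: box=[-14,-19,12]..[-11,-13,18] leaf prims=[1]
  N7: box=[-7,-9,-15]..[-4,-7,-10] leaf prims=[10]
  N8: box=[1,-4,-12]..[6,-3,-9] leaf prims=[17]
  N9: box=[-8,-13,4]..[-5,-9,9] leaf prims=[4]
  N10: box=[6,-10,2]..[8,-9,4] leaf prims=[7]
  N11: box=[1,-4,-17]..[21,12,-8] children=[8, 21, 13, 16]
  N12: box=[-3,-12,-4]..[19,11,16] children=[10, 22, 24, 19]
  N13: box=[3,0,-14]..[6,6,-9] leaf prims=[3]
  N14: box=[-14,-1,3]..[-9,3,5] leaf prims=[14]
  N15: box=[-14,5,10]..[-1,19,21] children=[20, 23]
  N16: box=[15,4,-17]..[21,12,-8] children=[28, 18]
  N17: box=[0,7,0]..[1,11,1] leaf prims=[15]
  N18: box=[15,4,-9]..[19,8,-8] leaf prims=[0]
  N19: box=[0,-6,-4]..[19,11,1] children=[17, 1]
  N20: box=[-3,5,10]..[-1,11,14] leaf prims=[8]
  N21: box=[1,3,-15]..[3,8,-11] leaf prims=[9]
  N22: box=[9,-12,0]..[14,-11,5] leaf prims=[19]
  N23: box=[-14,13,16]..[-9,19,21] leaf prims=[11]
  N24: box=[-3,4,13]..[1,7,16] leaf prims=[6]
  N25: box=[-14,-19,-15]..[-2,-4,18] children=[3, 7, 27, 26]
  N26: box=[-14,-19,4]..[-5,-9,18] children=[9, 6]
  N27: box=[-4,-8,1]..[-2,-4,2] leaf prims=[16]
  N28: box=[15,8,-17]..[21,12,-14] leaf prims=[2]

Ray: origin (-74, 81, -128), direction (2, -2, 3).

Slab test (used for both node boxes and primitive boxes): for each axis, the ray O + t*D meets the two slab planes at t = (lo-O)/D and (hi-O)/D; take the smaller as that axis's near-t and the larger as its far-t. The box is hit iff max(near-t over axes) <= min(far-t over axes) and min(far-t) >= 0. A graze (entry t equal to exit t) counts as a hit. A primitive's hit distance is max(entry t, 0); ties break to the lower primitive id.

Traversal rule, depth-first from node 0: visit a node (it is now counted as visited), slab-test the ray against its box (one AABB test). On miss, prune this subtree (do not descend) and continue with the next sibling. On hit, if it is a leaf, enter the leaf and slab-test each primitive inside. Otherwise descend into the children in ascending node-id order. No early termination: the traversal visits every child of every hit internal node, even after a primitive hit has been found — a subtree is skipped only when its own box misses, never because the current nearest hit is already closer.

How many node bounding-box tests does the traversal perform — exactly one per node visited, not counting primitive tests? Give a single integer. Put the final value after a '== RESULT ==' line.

Trace the traversal:
N0 x:[55/2,95/2] y:[31,50] z:[37,149/3] -> hit [37,95/2], descend [2, 11, 12, 25]
  N2 x:[55/2,73/2] y:[31,41] z:[125/3,149/3] -> miss, prune
  N11 x:[75/2,95/2] y:[69/2,85/2] z:[37,40] -> hit [75/2,40], descend [8, 13, 16, 21]
    N8 x:[75/2,40] y:[42,85/2] z:[116/3,119/3] -> miss, prune
    N13 x:[77/2,40] y:[75/2,81/2] z:[38,119/3] -> hit [77/2,119/3] leaf, test {P3@t=77/2}
    N16 x:[89/2,95/2] y:[69/2,77/2] z:[37,40] -> miss, prune
    N21 x:[75/2,77/2] y:[73/2,39] z:[113/3,39] -> hit [113/3,77/2] leaf, test {P9@t=113/3}
  N12 x:[71/2,93/2] y:[35,93/2] z:[124/3,48] -> hit [124/3,93/2], descend [10, 19, 22, 24]
    N10 x:[40,41] y:[45,91/2] z:[130/3,44] -> miss, prune
    N19 x:[37,93/2] y:[35,87/2] z:[124/3,43] -> hit [124/3,43], descend [1, 17]
      N1 x:[46,93/2] y:[42,87/2] z:[124/3,125/3] -> miss, prune
      N17 x:[37,75/2] y:[35,37] z:[128/3,43] -> miss, prune
    N22 x:[83/2,44] y:[46,93/2] z:[128/3,133/3] -> miss, prune
    N24 x:[71/2,75/2] y:[37,77/2] z:[47,48] -> miss, prune
  N25 x:[30,36] y:[85/2,50] z:[113/3,146/3] -> miss, prune

order=[0, 2, 11, 8, 13, 16, 21, 12, 10, 19, 1, 17, 22, 24, 25]  |boxes|=15  |leaves|=2  hit=P9

== RESULT ==
15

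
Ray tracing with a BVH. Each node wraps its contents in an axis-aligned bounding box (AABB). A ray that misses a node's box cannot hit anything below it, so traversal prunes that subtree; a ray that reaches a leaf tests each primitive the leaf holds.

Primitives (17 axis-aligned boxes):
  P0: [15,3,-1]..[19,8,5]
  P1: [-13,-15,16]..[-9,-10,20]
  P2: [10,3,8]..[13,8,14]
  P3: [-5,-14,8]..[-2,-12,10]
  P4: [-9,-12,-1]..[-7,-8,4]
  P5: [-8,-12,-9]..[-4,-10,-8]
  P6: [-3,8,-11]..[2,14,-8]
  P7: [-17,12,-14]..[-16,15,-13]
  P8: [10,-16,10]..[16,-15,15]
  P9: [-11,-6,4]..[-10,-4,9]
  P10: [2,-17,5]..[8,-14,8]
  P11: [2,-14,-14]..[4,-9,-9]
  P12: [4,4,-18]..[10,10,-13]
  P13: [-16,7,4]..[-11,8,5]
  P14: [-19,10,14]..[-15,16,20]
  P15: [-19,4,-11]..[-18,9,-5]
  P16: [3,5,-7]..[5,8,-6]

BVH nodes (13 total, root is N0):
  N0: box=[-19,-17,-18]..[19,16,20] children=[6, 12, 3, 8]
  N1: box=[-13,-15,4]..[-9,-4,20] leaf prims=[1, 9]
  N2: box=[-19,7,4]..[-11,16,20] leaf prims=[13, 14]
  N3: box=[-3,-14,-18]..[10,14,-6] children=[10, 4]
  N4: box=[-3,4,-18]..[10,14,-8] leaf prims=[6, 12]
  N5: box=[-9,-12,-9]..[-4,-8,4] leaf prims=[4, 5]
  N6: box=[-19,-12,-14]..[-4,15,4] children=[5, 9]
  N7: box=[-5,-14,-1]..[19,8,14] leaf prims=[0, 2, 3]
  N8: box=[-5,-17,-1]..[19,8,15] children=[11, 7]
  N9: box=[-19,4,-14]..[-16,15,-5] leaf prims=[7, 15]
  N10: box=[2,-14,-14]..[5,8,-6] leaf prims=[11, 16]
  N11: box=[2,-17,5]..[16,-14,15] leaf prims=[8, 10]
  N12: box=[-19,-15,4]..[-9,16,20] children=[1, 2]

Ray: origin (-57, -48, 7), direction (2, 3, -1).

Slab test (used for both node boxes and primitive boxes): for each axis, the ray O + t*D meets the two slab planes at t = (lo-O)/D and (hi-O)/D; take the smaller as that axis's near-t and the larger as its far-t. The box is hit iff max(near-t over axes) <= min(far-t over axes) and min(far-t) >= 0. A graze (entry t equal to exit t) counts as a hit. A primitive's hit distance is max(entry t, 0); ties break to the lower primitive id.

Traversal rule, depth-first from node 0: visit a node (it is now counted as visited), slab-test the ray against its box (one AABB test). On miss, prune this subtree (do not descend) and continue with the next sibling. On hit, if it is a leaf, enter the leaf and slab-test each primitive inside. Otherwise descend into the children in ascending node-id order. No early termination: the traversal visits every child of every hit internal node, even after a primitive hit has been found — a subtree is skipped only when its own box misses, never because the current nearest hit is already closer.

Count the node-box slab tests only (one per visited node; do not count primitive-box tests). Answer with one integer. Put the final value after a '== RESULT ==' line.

Walk:
N0 x:[19,38] y:[31/3,64/3] z:[-13,25] -> hit [19,64/3], descend [3, 6, 8, 12]
  N3 x:[27,67/2] y:[34/3,62/3] z:[13,25] -> miss, prune
  N6 x:[19,53/2] y:[12,21] z:[3,21] -> hit [19,21], descend [5, 9]
    N5 x:[24,53/2] y:[12,40/3] z:[3,16] -> miss, prune
    N9 x:[19,41/2] y:[52/3,21] z:[12,21] -> hit [19,41/2] leaf, test {P7@t=20, P15(miss)}
  N8 x:[26,38] y:[31/3,56/3] z:[-8,8] -> miss, prune
  N12 x:[19,24] y:[11,64/3] z:[-13,3] -> miss, prune

Visited [0, 3, 6, 5, 9, 8, 12]. Tests: 7 box, 1 leaf. Nearest: P7.

== RESULT ==
7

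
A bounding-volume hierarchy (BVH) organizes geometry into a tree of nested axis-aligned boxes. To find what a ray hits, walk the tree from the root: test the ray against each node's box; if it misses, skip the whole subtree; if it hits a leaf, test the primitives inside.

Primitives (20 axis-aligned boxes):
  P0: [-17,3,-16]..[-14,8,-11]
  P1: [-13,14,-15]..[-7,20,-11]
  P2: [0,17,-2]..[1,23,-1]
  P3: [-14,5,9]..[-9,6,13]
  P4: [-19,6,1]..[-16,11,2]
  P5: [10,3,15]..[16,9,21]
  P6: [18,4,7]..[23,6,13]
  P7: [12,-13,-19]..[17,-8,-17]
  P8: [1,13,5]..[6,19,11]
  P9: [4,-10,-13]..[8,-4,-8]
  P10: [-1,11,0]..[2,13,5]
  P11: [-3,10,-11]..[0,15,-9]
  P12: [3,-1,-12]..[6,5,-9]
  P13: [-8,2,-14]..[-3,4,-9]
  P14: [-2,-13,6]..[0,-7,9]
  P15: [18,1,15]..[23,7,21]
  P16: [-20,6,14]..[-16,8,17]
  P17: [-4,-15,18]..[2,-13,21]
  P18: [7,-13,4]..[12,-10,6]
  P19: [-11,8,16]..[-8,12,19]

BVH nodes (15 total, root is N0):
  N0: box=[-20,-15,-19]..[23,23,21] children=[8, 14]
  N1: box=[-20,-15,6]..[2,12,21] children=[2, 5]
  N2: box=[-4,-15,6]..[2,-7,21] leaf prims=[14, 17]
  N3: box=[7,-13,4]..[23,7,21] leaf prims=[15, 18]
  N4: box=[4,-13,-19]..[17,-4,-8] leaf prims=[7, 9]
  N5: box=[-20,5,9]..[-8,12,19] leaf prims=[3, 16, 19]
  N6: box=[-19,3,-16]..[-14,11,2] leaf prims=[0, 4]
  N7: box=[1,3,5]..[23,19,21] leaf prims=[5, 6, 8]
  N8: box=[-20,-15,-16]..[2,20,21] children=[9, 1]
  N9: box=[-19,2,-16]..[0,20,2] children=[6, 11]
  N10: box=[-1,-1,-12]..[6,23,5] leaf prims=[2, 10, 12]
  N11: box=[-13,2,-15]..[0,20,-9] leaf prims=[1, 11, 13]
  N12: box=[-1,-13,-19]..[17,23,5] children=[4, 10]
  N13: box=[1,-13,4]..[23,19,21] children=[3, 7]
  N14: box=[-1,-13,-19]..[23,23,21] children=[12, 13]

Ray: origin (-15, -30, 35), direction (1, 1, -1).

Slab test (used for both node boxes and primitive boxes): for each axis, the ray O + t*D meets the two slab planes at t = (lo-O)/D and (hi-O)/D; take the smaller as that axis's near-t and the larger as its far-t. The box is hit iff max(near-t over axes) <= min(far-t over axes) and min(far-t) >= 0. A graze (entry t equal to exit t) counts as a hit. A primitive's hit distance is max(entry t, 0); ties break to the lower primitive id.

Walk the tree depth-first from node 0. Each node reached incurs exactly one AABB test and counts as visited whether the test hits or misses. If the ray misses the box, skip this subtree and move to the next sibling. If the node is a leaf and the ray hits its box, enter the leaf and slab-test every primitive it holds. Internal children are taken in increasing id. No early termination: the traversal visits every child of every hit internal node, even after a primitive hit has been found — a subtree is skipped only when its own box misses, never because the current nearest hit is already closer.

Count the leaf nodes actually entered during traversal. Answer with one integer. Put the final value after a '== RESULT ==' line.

Walk:
N0 x:[-5,38] y:[15,53] z:[14,54] -> hit [15,38], descend [8, 14]
  N8 x:[-5,17] y:[15,50] z:[14,51] -> hit [15,17], descend [1, 9]
    N1 x:[-5,17] y:[15,42] z:[14,29] -> hit [15,17], descend [2, 5]
      N2 x:[11,17] y:[15,23] z:[14,29] -> hit [15,17] leaf, test {P14(miss), P17@t=15}
      N5 x:[-5,7] y:[35,42] z:[16,26] -> miss, prune
    N9 x:[-4,15] y:[32,50] z:[33,51] -> miss, prune
  N14 x:[14,38] y:[17,53] z:[14,54] -> hit [17,38], descend [12, 13]
    N12 x:[14,32] y:[17,53] z:[30,54] -> hit [30,32], descend [4, 10]
      N4 x:[19,32] y:[17,26] z:[43,54] -> miss, prune
      N10 x:[14,21] y:[29,53] z:[30,47] -> miss, prune
    N13 x:[16,38] y:[17,49] z:[14,31] -> hit [17,31], descend [3, 7]
      N3 x:[22,38] y:[17,37] z:[14,31] -> hit [22,31] leaf, test {P15(miss), P18(miss)}
      N7 x:[16,38] y:[33,49] z:[14,30] -> miss, prune

order=[0, 8, 1, 2, 5, 9, 14, 12, 4, 10, 13, 3, 7]  |boxes|=13  |leaves|=2  hit=P17

== RESULT ==
2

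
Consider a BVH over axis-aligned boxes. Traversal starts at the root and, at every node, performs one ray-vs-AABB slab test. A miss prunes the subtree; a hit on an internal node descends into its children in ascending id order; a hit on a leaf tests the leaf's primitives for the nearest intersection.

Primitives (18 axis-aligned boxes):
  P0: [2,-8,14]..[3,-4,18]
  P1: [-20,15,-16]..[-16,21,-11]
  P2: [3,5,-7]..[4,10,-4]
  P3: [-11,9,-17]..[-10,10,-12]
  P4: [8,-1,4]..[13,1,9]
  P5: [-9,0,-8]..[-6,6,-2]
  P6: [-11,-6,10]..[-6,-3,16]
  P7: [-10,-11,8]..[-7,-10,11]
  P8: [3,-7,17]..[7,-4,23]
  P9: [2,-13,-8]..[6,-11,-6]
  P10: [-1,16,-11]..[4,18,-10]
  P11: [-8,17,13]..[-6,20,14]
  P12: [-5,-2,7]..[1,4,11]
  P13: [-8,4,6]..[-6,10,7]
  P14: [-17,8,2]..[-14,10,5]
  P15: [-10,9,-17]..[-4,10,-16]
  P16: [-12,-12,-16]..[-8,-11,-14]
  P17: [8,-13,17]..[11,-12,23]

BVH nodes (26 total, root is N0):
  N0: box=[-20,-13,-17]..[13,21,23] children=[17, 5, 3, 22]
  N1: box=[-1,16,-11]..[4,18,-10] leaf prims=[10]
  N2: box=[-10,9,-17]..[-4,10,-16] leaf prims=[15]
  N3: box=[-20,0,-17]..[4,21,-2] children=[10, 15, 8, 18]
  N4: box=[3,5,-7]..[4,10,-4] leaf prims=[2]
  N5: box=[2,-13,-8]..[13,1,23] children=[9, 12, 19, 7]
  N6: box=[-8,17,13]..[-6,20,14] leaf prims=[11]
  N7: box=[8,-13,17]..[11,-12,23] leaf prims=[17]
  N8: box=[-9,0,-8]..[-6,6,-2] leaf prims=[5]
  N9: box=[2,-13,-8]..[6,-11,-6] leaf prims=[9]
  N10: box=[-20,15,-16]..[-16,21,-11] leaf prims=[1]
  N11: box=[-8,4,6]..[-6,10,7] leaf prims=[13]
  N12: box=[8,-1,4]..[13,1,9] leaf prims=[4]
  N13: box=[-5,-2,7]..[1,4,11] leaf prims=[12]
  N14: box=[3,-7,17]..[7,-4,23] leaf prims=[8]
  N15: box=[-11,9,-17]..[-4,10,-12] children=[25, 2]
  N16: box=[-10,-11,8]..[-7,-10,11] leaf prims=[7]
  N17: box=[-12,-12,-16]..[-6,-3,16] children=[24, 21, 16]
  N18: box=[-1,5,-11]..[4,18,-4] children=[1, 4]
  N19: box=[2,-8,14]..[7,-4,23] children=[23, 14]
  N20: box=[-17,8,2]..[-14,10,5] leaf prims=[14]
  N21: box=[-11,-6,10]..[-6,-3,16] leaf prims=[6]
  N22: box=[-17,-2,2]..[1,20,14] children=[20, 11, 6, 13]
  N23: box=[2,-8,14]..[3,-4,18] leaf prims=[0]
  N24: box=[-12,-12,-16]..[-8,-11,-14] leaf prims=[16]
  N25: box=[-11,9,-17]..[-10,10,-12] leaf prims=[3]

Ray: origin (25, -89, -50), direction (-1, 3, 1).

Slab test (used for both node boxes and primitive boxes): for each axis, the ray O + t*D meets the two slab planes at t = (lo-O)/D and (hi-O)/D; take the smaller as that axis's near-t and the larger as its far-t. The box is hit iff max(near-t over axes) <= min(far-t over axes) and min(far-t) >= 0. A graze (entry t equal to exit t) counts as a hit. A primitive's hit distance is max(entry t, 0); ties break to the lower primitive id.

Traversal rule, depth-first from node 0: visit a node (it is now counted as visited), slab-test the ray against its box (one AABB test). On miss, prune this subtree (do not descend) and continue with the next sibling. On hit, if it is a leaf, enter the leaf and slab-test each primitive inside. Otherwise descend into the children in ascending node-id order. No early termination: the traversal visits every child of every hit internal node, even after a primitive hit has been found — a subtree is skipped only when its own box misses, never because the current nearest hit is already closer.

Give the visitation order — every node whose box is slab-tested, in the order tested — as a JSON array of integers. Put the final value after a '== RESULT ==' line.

Walk:
N0 x:[12,45] y:[76/3,110/3] z:[33,73] -> hit [33,110/3], descend [3, 5, 17, 22]
  N3 x:[21,45] y:[89/3,110/3] z:[33,48] -> hit [33,110/3], descend [8, 10, 15, 18]
    N8 x:[31,34] y:[89/3,95/3] z:[42,48] -> miss, prune
    N10 x:[41,45] y:[104/3,110/3] z:[34,39] -> miss, prune
    N15 x:[29,36] y:[98/3,33] z:[33,38] -> hit [33,33], descend [2, 25]
      N2 x:[29,35] y:[98/3,33] z:[33,34] -> hit [33,33] leaf, test {P15@t=33}
      N25 x:[35,36] y:[98/3,33] z:[33,38] -> miss, prune
    N18 x:[21,26] y:[94/3,107/3] z:[39,46] -> miss, prune
  N5 x:[12,23] y:[76/3,30] z:[42,73] -> miss, prune
  N17 x:[31,37] y:[77/3,86/3] z:[34,66] -> miss, prune
  N22 x:[24,42] y:[29,109/3] z:[52,64] -> miss, prune

Summary -> nodes [0, 3, 8, 10, 15, 2, 25, 18, 5, 17, 22]; box-tests=11; leaf-entries=1; first=P15

== RESULT ==
[0, 3, 8, 10, 15, 2, 25, 18, 5, 17, 22]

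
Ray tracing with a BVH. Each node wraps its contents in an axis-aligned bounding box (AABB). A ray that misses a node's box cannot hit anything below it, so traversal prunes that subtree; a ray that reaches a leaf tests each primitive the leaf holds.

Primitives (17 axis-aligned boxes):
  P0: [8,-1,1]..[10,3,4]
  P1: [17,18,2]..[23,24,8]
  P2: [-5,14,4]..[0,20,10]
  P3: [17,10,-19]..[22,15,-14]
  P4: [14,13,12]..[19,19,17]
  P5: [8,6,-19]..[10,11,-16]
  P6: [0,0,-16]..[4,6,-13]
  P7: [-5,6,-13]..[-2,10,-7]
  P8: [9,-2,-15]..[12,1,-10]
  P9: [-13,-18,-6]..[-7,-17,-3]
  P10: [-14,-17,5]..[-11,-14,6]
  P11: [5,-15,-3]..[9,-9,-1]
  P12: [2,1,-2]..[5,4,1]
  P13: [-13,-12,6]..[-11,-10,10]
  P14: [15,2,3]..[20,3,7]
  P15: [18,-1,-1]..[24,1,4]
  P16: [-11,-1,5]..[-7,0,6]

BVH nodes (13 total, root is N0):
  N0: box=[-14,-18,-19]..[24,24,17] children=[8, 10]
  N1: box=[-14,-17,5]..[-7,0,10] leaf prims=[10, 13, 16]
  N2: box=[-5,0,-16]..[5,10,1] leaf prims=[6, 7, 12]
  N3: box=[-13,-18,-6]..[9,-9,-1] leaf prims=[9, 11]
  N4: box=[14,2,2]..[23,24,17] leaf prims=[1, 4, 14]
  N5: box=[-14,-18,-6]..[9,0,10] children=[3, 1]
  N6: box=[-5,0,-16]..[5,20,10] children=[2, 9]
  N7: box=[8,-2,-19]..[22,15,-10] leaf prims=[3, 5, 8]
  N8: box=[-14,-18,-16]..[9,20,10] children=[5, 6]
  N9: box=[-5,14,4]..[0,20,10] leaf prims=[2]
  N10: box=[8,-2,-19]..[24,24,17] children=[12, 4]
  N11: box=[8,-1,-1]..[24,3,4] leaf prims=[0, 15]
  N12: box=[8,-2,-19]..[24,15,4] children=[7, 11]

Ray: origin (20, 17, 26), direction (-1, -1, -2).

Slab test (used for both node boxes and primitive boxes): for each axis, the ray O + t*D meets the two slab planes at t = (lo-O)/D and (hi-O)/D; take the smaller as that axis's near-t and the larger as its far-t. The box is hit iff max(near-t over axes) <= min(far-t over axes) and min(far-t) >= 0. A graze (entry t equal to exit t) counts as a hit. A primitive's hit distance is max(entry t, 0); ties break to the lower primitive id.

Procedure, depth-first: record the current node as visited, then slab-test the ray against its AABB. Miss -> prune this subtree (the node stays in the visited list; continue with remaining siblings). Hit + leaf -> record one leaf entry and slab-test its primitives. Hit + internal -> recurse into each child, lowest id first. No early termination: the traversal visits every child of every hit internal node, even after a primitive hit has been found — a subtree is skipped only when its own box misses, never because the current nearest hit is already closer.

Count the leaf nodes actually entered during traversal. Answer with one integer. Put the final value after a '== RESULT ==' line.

Walk:
N0 x:[-4,34] y:[-7,35] z:[9/2,45/2] -> hit [9/2,45/2], descend [8, 10]
  N8 x:[11,34] y:[-3,35] z:[8,21] -> hit [11,21], descend [5, 6]
    N5 x:[11,34] y:[17,35] z:[8,16] -> miss, prune
    N6 x:[15,25] y:[-3,17] z:[8,21] -> hit [15,17], descend [2, 9]
      N2 x:[15,25] y:[7,17] z:[25/2,21] -> hit [15,17] leaf, test {P6(miss), P7(miss), P12(miss)}
      N9 x:[20,25] y:[-3,3] z:[8,11] -> miss, prune
  N10 x:[-4,12] y:[-7,19] z:[9/2,45/2] -> hit [9/2,12], descend [4, 12]
    N4 x:[-3,6] y:[-7,15] z:[9/2,12] -> hit [9/2,6] leaf, test {P1(miss), P4(miss), P14(miss)}
    N12 x:[-4,12] y:[2,19] z:[11,45/2] -> hit [11,12], descend [7, 11]
      N7 x:[-2,12] y:[2,19] z:[18,45/2] -> miss, prune
      N11 x:[-4,12] y:[14,18] z:[11,27/2] -> miss, prune

Visited [0, 8, 5, 6, 2, 9, 10, 4, 12, 7, 11]. Tests: 11 box, 2 leaf. Nearest: miss.

== RESULT ==
2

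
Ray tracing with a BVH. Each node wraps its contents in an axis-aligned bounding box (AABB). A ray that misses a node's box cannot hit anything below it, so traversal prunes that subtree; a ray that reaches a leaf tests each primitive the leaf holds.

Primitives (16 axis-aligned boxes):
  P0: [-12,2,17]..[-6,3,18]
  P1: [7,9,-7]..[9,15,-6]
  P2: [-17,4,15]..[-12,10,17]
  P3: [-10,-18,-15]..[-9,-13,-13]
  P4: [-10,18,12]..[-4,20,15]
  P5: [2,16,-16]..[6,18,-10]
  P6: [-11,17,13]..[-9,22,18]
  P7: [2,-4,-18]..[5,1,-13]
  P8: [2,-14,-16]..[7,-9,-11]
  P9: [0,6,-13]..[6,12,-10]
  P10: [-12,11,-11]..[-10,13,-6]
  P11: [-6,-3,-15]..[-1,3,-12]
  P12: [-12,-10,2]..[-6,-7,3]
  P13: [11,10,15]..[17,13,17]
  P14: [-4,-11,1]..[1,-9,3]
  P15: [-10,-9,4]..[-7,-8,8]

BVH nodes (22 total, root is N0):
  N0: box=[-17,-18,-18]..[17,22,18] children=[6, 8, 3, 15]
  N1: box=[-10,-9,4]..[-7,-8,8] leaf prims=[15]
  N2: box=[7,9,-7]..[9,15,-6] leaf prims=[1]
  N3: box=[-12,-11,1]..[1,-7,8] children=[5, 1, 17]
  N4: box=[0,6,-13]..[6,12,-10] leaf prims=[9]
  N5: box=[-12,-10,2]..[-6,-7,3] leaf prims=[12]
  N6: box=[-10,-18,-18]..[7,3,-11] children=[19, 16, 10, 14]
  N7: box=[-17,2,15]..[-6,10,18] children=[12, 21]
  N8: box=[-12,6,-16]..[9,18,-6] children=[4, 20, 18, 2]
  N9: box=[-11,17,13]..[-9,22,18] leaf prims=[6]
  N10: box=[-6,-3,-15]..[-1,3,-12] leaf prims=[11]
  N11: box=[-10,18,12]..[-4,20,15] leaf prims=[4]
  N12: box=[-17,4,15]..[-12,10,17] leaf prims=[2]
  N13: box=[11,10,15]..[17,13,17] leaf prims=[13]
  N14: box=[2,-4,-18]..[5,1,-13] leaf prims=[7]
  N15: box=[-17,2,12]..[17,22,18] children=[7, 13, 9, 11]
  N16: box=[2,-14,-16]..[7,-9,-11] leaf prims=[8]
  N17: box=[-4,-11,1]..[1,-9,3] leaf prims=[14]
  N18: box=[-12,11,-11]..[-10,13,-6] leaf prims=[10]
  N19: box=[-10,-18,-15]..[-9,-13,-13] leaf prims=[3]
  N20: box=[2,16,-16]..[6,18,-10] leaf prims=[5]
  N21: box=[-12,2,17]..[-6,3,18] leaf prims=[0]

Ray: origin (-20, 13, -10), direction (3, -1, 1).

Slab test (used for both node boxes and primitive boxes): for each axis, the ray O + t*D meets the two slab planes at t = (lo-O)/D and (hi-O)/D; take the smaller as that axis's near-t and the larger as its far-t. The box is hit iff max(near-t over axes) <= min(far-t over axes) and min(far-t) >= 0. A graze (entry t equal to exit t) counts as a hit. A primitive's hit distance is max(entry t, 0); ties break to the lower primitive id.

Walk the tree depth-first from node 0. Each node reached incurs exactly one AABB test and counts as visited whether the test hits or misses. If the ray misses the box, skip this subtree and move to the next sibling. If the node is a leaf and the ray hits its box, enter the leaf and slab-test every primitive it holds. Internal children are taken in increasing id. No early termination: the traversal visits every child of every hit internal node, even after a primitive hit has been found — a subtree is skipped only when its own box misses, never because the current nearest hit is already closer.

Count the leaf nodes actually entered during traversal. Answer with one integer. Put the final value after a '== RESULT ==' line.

Walk:
N0 x:[1,37/3] y:[-9,31] z:[-8,28] -> hit [1,37/3], descend [3, 6, 8, 15]
  N3 x:[8/3,7] y:[20,24] z:[11,18] -> miss, prune
  N6 x:[10/3,9] y:[10,31] z:[-8,-1] -> miss, prune
  N8 x:[8/3,29/3] y:[-5,7] z:[-6,4] -> hit [8/3,4], descend [2, 4, 18, 20]
    N2 x:[9,29/3] y:[-2,4] z:[3,4] -> miss, prune
    N4 x:[20/3,26/3] y:[1,7] z:[-3,0] -> miss, prune
    N18 x:[8/3,10/3] y:[0,2] z:[-1,4] -> miss, prune
    N20 x:[22/3,26/3] y:[-5,-3] z:[-6,0] -> miss, prune
  N15 x:[1,37/3] y:[-9,11] z:[22,28] -> miss, prune

9 AABB tests over nodes [0, 3, 6, 8, 2, 4, 18, 20, 15]; 0 leaves entered; closest miss.

== RESULT ==
0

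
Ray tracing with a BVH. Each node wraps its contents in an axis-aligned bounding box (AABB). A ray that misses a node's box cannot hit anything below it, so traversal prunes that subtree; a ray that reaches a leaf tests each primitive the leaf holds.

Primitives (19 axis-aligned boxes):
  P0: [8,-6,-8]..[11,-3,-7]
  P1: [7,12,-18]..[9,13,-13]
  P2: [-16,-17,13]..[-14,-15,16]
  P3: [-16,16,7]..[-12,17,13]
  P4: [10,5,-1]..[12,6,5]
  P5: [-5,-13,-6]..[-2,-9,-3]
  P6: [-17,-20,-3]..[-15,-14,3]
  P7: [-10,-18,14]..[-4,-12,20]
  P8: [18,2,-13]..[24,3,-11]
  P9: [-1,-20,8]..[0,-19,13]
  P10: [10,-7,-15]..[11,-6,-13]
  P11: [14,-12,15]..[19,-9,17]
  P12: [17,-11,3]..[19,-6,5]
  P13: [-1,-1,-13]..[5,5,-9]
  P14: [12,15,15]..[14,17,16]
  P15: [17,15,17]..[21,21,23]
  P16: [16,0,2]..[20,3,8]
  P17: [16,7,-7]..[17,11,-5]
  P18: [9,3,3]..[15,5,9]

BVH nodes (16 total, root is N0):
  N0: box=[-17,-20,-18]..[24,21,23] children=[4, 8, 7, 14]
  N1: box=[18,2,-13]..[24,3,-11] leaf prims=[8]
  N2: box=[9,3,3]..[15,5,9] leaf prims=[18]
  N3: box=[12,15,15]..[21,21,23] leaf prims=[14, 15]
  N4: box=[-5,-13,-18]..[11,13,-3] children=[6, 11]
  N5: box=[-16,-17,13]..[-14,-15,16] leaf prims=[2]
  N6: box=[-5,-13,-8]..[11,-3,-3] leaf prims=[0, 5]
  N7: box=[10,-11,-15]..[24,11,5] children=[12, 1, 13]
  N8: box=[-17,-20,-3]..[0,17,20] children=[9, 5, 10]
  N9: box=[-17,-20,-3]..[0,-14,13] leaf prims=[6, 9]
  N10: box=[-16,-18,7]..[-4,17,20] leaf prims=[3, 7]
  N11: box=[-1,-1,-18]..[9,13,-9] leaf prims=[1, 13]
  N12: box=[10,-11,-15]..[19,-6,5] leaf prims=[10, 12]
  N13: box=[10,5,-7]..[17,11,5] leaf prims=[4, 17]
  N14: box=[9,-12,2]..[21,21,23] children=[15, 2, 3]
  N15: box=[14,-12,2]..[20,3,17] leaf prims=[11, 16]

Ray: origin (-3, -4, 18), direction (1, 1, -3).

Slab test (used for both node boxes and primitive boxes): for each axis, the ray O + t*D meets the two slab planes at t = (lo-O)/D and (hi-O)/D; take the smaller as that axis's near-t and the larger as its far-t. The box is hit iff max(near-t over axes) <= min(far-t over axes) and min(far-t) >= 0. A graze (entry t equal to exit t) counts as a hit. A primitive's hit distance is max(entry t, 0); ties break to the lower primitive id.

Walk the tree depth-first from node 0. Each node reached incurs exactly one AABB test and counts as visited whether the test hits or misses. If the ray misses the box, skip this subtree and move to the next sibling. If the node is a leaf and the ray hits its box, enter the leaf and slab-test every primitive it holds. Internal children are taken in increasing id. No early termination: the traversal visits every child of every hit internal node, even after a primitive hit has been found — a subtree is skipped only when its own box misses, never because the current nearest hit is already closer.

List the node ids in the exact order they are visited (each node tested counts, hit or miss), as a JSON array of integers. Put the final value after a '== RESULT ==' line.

Walk:
N0 x:[-14,27] y:[-16,25] z:[-5/3,12] -> hit [-5/3,12], descend [4, 7, 8, 14]
  N4 x:[-2,14] y:[-9,17] z:[7,12] -> hit [7,12], descend [6, 11]
    N6 x:[-2,14] y:[-9,1] z:[7,26/3] -> miss, prune
    N11 x:[2,12] y:[3,17] z:[9,12] -> hit [9,12] leaf, test {P1(miss), P13(miss)}
  N7 x:[13,27] y:[-7,15] z:[13/3,11] -> miss, prune
  N8 x:[-14,3] y:[-16,21] z:[-2/3,7] -> hit [-2/3,3], descend [5, 9, 10]
    N5 x:[-13,-11] y:[-13,-11] z:[2/3,5/3] -> miss, prune
    N9 x:[-14,3] y:[-16,-10] z:[5/3,7] -> miss, prune
    N10 x:[-13,-1] y:[-14,21] z:[-2/3,11/3] -> miss, prune
  N14 x:[12,24] y:[-8,25] z:[-5/3,16/3] -> miss, prune

Visited [0, 4, 6, 11, 7, 8, 5, 9, 10, 14]. Tests: 10 box, 1 leaf. Nearest: miss.

== RESULT ==
[0, 4, 6, 11, 7, 8, 5, 9, 10, 14]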